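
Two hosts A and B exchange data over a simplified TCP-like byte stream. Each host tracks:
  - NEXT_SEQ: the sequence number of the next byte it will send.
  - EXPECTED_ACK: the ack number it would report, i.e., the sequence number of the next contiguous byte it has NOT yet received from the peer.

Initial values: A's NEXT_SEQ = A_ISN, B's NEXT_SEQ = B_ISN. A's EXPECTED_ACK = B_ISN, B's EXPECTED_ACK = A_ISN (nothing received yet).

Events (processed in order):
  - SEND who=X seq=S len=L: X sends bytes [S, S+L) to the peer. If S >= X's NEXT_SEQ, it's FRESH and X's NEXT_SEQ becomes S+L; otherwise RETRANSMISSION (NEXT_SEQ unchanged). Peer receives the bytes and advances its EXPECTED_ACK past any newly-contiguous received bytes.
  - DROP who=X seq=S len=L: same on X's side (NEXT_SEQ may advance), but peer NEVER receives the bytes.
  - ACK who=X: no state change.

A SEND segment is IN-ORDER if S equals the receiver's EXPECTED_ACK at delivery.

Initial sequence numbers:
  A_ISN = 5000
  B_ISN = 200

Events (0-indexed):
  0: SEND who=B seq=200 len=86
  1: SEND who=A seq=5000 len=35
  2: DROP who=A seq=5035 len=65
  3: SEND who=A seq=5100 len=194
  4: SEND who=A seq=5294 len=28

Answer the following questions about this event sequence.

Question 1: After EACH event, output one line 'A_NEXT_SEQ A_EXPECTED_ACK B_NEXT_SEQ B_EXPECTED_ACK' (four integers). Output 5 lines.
5000 286 286 5000
5035 286 286 5035
5100 286 286 5035
5294 286 286 5035
5322 286 286 5035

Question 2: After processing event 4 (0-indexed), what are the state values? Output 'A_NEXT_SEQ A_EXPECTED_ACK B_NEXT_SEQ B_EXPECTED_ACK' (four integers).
After event 0: A_seq=5000 A_ack=286 B_seq=286 B_ack=5000
After event 1: A_seq=5035 A_ack=286 B_seq=286 B_ack=5035
After event 2: A_seq=5100 A_ack=286 B_seq=286 B_ack=5035
After event 3: A_seq=5294 A_ack=286 B_seq=286 B_ack=5035
After event 4: A_seq=5322 A_ack=286 B_seq=286 B_ack=5035

5322 286 286 5035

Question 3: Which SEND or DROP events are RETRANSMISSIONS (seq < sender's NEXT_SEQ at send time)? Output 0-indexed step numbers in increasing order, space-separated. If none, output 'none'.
Answer: none

Derivation:
Step 0: SEND seq=200 -> fresh
Step 1: SEND seq=5000 -> fresh
Step 2: DROP seq=5035 -> fresh
Step 3: SEND seq=5100 -> fresh
Step 4: SEND seq=5294 -> fresh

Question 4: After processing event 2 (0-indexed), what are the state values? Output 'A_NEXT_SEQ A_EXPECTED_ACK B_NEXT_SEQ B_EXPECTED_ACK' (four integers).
After event 0: A_seq=5000 A_ack=286 B_seq=286 B_ack=5000
After event 1: A_seq=5035 A_ack=286 B_seq=286 B_ack=5035
After event 2: A_seq=5100 A_ack=286 B_seq=286 B_ack=5035

5100 286 286 5035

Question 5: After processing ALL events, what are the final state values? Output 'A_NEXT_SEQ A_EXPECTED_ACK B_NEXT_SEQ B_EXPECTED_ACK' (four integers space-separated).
Answer: 5322 286 286 5035

Derivation:
After event 0: A_seq=5000 A_ack=286 B_seq=286 B_ack=5000
After event 1: A_seq=5035 A_ack=286 B_seq=286 B_ack=5035
After event 2: A_seq=5100 A_ack=286 B_seq=286 B_ack=5035
After event 3: A_seq=5294 A_ack=286 B_seq=286 B_ack=5035
After event 4: A_seq=5322 A_ack=286 B_seq=286 B_ack=5035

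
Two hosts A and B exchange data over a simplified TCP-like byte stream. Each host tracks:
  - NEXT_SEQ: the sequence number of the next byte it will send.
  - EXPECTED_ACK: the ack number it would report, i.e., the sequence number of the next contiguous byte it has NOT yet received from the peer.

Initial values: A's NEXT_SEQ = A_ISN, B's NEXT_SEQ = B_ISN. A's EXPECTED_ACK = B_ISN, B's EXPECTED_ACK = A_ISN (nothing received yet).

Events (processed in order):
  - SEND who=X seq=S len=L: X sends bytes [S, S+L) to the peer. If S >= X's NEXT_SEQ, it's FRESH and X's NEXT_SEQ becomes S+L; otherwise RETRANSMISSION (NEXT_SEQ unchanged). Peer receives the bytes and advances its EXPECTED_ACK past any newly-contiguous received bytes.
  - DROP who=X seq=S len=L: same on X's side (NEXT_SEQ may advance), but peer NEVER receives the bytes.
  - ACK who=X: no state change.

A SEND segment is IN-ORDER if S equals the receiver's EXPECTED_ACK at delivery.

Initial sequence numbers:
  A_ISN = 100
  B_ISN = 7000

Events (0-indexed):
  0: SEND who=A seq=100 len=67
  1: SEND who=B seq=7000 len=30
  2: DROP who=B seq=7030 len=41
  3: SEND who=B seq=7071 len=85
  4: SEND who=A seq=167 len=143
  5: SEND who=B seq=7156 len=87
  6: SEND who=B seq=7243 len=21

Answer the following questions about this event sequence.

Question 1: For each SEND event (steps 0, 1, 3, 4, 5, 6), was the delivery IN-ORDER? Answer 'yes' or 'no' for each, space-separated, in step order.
Answer: yes yes no yes no no

Derivation:
Step 0: SEND seq=100 -> in-order
Step 1: SEND seq=7000 -> in-order
Step 3: SEND seq=7071 -> out-of-order
Step 4: SEND seq=167 -> in-order
Step 5: SEND seq=7156 -> out-of-order
Step 6: SEND seq=7243 -> out-of-order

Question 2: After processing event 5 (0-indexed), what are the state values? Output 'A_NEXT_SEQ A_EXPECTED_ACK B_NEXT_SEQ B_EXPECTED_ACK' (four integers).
After event 0: A_seq=167 A_ack=7000 B_seq=7000 B_ack=167
After event 1: A_seq=167 A_ack=7030 B_seq=7030 B_ack=167
After event 2: A_seq=167 A_ack=7030 B_seq=7071 B_ack=167
After event 3: A_seq=167 A_ack=7030 B_seq=7156 B_ack=167
After event 4: A_seq=310 A_ack=7030 B_seq=7156 B_ack=310
After event 5: A_seq=310 A_ack=7030 B_seq=7243 B_ack=310

310 7030 7243 310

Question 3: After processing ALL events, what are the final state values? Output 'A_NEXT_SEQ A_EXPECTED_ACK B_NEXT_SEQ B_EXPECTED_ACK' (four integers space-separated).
Answer: 310 7030 7264 310

Derivation:
After event 0: A_seq=167 A_ack=7000 B_seq=7000 B_ack=167
After event 1: A_seq=167 A_ack=7030 B_seq=7030 B_ack=167
After event 2: A_seq=167 A_ack=7030 B_seq=7071 B_ack=167
After event 3: A_seq=167 A_ack=7030 B_seq=7156 B_ack=167
After event 4: A_seq=310 A_ack=7030 B_seq=7156 B_ack=310
After event 5: A_seq=310 A_ack=7030 B_seq=7243 B_ack=310
After event 6: A_seq=310 A_ack=7030 B_seq=7264 B_ack=310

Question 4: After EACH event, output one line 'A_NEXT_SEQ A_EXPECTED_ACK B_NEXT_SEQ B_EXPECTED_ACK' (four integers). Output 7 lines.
167 7000 7000 167
167 7030 7030 167
167 7030 7071 167
167 7030 7156 167
310 7030 7156 310
310 7030 7243 310
310 7030 7264 310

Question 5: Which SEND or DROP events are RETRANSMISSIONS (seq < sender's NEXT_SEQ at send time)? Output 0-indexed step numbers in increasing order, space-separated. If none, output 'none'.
Step 0: SEND seq=100 -> fresh
Step 1: SEND seq=7000 -> fresh
Step 2: DROP seq=7030 -> fresh
Step 3: SEND seq=7071 -> fresh
Step 4: SEND seq=167 -> fresh
Step 5: SEND seq=7156 -> fresh
Step 6: SEND seq=7243 -> fresh

Answer: none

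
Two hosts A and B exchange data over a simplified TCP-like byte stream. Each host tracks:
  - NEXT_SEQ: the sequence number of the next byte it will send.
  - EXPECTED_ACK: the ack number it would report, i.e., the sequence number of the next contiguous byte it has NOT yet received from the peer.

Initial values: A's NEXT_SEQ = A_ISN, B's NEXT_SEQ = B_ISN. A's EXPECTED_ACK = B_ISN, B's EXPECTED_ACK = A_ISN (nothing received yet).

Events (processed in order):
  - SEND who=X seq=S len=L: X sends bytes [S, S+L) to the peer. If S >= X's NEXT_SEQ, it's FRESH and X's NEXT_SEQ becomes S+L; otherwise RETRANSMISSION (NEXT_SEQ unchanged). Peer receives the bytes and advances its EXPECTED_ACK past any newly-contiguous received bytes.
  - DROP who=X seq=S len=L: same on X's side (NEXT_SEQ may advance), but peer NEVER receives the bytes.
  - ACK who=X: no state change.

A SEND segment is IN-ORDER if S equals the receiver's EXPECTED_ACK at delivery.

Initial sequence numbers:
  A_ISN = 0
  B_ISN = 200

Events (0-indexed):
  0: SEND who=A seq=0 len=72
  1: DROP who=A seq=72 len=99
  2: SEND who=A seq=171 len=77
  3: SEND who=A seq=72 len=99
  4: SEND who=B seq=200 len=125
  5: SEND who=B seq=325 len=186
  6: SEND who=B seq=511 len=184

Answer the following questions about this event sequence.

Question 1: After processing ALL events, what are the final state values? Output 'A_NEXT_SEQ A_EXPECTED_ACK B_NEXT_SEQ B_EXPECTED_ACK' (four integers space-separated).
After event 0: A_seq=72 A_ack=200 B_seq=200 B_ack=72
After event 1: A_seq=171 A_ack=200 B_seq=200 B_ack=72
After event 2: A_seq=248 A_ack=200 B_seq=200 B_ack=72
After event 3: A_seq=248 A_ack=200 B_seq=200 B_ack=248
After event 4: A_seq=248 A_ack=325 B_seq=325 B_ack=248
After event 5: A_seq=248 A_ack=511 B_seq=511 B_ack=248
After event 6: A_seq=248 A_ack=695 B_seq=695 B_ack=248

Answer: 248 695 695 248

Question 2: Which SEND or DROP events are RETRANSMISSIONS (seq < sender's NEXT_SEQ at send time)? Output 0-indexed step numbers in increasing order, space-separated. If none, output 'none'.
Step 0: SEND seq=0 -> fresh
Step 1: DROP seq=72 -> fresh
Step 2: SEND seq=171 -> fresh
Step 3: SEND seq=72 -> retransmit
Step 4: SEND seq=200 -> fresh
Step 5: SEND seq=325 -> fresh
Step 6: SEND seq=511 -> fresh

Answer: 3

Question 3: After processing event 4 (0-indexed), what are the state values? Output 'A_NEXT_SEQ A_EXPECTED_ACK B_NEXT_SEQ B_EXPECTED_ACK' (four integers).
After event 0: A_seq=72 A_ack=200 B_seq=200 B_ack=72
After event 1: A_seq=171 A_ack=200 B_seq=200 B_ack=72
After event 2: A_seq=248 A_ack=200 B_seq=200 B_ack=72
After event 3: A_seq=248 A_ack=200 B_seq=200 B_ack=248
After event 4: A_seq=248 A_ack=325 B_seq=325 B_ack=248

248 325 325 248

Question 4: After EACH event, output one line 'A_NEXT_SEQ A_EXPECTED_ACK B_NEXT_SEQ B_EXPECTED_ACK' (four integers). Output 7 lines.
72 200 200 72
171 200 200 72
248 200 200 72
248 200 200 248
248 325 325 248
248 511 511 248
248 695 695 248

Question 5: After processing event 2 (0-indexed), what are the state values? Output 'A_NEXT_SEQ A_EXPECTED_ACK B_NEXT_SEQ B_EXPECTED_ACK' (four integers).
After event 0: A_seq=72 A_ack=200 B_seq=200 B_ack=72
After event 1: A_seq=171 A_ack=200 B_seq=200 B_ack=72
After event 2: A_seq=248 A_ack=200 B_seq=200 B_ack=72

248 200 200 72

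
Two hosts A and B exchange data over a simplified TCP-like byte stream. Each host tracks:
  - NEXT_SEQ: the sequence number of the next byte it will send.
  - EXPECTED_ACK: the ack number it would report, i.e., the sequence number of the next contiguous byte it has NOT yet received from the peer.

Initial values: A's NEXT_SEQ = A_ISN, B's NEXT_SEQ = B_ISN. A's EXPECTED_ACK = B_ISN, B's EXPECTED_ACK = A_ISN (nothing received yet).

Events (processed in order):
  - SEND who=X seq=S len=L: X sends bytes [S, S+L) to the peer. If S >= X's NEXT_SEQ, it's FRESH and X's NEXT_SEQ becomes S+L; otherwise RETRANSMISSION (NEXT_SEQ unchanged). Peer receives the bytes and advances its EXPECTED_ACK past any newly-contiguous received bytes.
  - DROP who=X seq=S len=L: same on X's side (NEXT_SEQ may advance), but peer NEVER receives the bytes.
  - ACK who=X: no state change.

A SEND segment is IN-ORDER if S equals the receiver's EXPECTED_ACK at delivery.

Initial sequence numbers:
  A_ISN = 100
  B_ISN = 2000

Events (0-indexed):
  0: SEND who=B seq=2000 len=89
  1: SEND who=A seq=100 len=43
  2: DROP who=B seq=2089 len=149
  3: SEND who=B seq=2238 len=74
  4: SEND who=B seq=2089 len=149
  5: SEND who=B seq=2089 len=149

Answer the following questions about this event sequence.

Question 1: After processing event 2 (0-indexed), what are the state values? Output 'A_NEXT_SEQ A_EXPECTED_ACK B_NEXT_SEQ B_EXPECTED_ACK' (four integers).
After event 0: A_seq=100 A_ack=2089 B_seq=2089 B_ack=100
After event 1: A_seq=143 A_ack=2089 B_seq=2089 B_ack=143
After event 2: A_seq=143 A_ack=2089 B_seq=2238 B_ack=143

143 2089 2238 143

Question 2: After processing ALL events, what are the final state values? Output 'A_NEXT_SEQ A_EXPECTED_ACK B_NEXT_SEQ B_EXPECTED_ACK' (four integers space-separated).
Answer: 143 2312 2312 143

Derivation:
After event 0: A_seq=100 A_ack=2089 B_seq=2089 B_ack=100
After event 1: A_seq=143 A_ack=2089 B_seq=2089 B_ack=143
After event 2: A_seq=143 A_ack=2089 B_seq=2238 B_ack=143
After event 3: A_seq=143 A_ack=2089 B_seq=2312 B_ack=143
After event 4: A_seq=143 A_ack=2312 B_seq=2312 B_ack=143
After event 5: A_seq=143 A_ack=2312 B_seq=2312 B_ack=143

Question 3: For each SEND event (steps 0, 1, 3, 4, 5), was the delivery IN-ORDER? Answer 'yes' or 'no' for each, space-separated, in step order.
Answer: yes yes no yes no

Derivation:
Step 0: SEND seq=2000 -> in-order
Step 1: SEND seq=100 -> in-order
Step 3: SEND seq=2238 -> out-of-order
Step 4: SEND seq=2089 -> in-order
Step 5: SEND seq=2089 -> out-of-order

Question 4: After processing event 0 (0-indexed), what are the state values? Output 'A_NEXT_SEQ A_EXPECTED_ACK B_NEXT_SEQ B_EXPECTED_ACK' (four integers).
After event 0: A_seq=100 A_ack=2089 B_seq=2089 B_ack=100

100 2089 2089 100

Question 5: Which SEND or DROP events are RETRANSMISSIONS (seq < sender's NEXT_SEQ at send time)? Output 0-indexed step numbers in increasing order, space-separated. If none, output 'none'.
Step 0: SEND seq=2000 -> fresh
Step 1: SEND seq=100 -> fresh
Step 2: DROP seq=2089 -> fresh
Step 3: SEND seq=2238 -> fresh
Step 4: SEND seq=2089 -> retransmit
Step 5: SEND seq=2089 -> retransmit

Answer: 4 5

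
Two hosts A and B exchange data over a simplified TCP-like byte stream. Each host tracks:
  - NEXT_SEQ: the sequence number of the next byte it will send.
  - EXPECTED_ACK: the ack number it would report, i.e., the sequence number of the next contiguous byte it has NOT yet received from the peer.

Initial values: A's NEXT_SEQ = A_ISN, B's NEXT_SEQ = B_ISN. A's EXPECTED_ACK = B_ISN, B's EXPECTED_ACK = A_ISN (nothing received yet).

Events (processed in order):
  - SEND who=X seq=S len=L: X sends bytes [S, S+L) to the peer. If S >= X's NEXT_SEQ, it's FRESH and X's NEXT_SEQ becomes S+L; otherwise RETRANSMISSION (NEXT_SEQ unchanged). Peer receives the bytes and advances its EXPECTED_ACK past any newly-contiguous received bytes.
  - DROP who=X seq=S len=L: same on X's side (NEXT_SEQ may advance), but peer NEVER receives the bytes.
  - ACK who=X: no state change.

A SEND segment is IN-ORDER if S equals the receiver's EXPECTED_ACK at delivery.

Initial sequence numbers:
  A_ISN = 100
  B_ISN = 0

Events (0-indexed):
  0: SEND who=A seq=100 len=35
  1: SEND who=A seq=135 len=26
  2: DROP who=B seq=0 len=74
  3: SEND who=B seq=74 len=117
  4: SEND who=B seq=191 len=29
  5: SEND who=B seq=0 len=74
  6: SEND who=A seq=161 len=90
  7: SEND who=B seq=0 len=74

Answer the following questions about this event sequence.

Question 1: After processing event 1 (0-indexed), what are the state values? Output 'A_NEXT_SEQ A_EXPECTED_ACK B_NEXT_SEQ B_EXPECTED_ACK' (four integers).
After event 0: A_seq=135 A_ack=0 B_seq=0 B_ack=135
After event 1: A_seq=161 A_ack=0 B_seq=0 B_ack=161

161 0 0 161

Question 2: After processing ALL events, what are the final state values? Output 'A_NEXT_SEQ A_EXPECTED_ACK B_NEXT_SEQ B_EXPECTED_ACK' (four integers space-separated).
Answer: 251 220 220 251

Derivation:
After event 0: A_seq=135 A_ack=0 B_seq=0 B_ack=135
After event 1: A_seq=161 A_ack=0 B_seq=0 B_ack=161
After event 2: A_seq=161 A_ack=0 B_seq=74 B_ack=161
After event 3: A_seq=161 A_ack=0 B_seq=191 B_ack=161
After event 4: A_seq=161 A_ack=0 B_seq=220 B_ack=161
After event 5: A_seq=161 A_ack=220 B_seq=220 B_ack=161
After event 6: A_seq=251 A_ack=220 B_seq=220 B_ack=251
After event 7: A_seq=251 A_ack=220 B_seq=220 B_ack=251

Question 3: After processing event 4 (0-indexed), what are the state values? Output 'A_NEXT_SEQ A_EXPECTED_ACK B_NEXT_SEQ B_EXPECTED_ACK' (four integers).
After event 0: A_seq=135 A_ack=0 B_seq=0 B_ack=135
After event 1: A_seq=161 A_ack=0 B_seq=0 B_ack=161
After event 2: A_seq=161 A_ack=0 B_seq=74 B_ack=161
After event 3: A_seq=161 A_ack=0 B_seq=191 B_ack=161
After event 4: A_seq=161 A_ack=0 B_seq=220 B_ack=161

161 0 220 161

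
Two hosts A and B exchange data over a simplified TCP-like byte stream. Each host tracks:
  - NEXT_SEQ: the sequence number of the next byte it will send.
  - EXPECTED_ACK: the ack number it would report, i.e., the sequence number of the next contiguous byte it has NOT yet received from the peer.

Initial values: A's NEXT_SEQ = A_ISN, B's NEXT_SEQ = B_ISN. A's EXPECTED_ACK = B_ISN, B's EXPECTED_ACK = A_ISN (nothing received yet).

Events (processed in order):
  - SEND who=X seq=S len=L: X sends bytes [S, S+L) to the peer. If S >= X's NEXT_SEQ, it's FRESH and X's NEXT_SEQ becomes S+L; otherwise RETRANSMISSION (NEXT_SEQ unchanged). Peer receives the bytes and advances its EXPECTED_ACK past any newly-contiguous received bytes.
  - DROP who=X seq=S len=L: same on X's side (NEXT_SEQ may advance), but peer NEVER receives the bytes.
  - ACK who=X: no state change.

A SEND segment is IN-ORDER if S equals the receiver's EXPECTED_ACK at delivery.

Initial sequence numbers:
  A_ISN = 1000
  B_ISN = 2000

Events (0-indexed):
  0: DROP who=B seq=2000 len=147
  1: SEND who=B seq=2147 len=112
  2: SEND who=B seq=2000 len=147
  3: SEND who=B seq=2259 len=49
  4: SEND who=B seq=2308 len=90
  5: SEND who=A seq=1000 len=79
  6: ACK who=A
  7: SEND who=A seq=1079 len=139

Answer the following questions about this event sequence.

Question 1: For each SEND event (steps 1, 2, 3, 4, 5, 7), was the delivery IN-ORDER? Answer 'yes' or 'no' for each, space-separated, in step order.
Step 1: SEND seq=2147 -> out-of-order
Step 2: SEND seq=2000 -> in-order
Step 3: SEND seq=2259 -> in-order
Step 4: SEND seq=2308 -> in-order
Step 5: SEND seq=1000 -> in-order
Step 7: SEND seq=1079 -> in-order

Answer: no yes yes yes yes yes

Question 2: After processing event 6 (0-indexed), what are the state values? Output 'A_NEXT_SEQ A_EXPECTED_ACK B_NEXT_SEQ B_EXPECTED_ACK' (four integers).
After event 0: A_seq=1000 A_ack=2000 B_seq=2147 B_ack=1000
After event 1: A_seq=1000 A_ack=2000 B_seq=2259 B_ack=1000
After event 2: A_seq=1000 A_ack=2259 B_seq=2259 B_ack=1000
After event 3: A_seq=1000 A_ack=2308 B_seq=2308 B_ack=1000
After event 4: A_seq=1000 A_ack=2398 B_seq=2398 B_ack=1000
After event 5: A_seq=1079 A_ack=2398 B_seq=2398 B_ack=1079
After event 6: A_seq=1079 A_ack=2398 B_seq=2398 B_ack=1079

1079 2398 2398 1079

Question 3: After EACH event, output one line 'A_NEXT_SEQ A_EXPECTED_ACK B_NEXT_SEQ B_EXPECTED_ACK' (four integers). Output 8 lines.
1000 2000 2147 1000
1000 2000 2259 1000
1000 2259 2259 1000
1000 2308 2308 1000
1000 2398 2398 1000
1079 2398 2398 1079
1079 2398 2398 1079
1218 2398 2398 1218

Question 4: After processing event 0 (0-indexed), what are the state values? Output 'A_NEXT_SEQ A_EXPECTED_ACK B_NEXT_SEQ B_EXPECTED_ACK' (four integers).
After event 0: A_seq=1000 A_ack=2000 B_seq=2147 B_ack=1000

1000 2000 2147 1000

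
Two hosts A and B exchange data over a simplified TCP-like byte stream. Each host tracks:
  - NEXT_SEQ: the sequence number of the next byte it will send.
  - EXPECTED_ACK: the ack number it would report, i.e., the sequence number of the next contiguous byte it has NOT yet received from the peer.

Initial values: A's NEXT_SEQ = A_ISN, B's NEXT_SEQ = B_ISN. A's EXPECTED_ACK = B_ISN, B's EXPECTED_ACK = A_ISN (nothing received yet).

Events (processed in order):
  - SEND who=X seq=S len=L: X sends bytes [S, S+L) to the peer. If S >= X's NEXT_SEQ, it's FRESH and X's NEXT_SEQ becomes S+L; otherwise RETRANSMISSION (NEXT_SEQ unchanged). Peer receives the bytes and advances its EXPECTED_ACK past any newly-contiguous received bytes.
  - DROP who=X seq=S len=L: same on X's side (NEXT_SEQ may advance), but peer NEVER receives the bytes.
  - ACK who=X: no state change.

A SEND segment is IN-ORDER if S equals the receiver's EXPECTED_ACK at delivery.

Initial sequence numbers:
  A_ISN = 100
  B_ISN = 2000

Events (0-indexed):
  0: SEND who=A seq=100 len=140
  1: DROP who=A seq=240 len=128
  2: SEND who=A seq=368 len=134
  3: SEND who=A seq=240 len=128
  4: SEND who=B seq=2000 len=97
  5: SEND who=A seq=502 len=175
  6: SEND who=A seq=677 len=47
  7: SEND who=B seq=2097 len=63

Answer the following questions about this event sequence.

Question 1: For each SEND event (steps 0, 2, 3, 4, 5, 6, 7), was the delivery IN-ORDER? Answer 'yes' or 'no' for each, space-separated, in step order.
Answer: yes no yes yes yes yes yes

Derivation:
Step 0: SEND seq=100 -> in-order
Step 2: SEND seq=368 -> out-of-order
Step 3: SEND seq=240 -> in-order
Step 4: SEND seq=2000 -> in-order
Step 5: SEND seq=502 -> in-order
Step 6: SEND seq=677 -> in-order
Step 7: SEND seq=2097 -> in-order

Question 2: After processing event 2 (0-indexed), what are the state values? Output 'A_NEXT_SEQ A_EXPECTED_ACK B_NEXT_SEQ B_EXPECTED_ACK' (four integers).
After event 0: A_seq=240 A_ack=2000 B_seq=2000 B_ack=240
After event 1: A_seq=368 A_ack=2000 B_seq=2000 B_ack=240
After event 2: A_seq=502 A_ack=2000 B_seq=2000 B_ack=240

502 2000 2000 240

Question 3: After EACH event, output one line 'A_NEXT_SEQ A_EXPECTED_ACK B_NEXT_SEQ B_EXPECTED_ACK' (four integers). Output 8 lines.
240 2000 2000 240
368 2000 2000 240
502 2000 2000 240
502 2000 2000 502
502 2097 2097 502
677 2097 2097 677
724 2097 2097 724
724 2160 2160 724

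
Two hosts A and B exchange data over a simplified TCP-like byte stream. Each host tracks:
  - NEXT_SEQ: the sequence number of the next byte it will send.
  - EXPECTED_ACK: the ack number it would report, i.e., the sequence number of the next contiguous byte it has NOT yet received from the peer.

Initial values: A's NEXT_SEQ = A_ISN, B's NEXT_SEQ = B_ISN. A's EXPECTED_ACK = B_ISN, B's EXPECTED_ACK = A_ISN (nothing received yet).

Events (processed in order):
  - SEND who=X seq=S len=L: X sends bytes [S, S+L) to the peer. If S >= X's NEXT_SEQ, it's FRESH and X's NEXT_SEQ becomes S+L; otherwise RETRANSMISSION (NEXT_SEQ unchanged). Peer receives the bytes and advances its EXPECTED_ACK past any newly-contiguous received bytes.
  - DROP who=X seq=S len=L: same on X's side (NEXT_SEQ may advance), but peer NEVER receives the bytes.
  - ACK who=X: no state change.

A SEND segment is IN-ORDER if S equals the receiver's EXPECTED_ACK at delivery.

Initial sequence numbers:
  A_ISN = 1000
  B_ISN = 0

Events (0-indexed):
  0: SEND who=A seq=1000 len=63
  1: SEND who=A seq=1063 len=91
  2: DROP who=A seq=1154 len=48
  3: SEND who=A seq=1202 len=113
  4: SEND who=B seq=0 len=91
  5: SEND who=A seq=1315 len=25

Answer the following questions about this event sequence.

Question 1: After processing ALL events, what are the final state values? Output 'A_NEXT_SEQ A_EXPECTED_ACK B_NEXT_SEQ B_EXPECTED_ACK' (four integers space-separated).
Answer: 1340 91 91 1154

Derivation:
After event 0: A_seq=1063 A_ack=0 B_seq=0 B_ack=1063
After event 1: A_seq=1154 A_ack=0 B_seq=0 B_ack=1154
After event 2: A_seq=1202 A_ack=0 B_seq=0 B_ack=1154
After event 3: A_seq=1315 A_ack=0 B_seq=0 B_ack=1154
After event 4: A_seq=1315 A_ack=91 B_seq=91 B_ack=1154
After event 5: A_seq=1340 A_ack=91 B_seq=91 B_ack=1154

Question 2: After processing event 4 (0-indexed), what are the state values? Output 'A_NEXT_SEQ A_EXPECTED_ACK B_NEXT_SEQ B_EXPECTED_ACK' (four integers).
After event 0: A_seq=1063 A_ack=0 B_seq=0 B_ack=1063
After event 1: A_seq=1154 A_ack=0 B_seq=0 B_ack=1154
After event 2: A_seq=1202 A_ack=0 B_seq=0 B_ack=1154
After event 3: A_seq=1315 A_ack=0 B_seq=0 B_ack=1154
After event 4: A_seq=1315 A_ack=91 B_seq=91 B_ack=1154

1315 91 91 1154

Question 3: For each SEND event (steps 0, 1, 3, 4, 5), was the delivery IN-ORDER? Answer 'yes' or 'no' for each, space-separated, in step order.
Step 0: SEND seq=1000 -> in-order
Step 1: SEND seq=1063 -> in-order
Step 3: SEND seq=1202 -> out-of-order
Step 4: SEND seq=0 -> in-order
Step 5: SEND seq=1315 -> out-of-order

Answer: yes yes no yes no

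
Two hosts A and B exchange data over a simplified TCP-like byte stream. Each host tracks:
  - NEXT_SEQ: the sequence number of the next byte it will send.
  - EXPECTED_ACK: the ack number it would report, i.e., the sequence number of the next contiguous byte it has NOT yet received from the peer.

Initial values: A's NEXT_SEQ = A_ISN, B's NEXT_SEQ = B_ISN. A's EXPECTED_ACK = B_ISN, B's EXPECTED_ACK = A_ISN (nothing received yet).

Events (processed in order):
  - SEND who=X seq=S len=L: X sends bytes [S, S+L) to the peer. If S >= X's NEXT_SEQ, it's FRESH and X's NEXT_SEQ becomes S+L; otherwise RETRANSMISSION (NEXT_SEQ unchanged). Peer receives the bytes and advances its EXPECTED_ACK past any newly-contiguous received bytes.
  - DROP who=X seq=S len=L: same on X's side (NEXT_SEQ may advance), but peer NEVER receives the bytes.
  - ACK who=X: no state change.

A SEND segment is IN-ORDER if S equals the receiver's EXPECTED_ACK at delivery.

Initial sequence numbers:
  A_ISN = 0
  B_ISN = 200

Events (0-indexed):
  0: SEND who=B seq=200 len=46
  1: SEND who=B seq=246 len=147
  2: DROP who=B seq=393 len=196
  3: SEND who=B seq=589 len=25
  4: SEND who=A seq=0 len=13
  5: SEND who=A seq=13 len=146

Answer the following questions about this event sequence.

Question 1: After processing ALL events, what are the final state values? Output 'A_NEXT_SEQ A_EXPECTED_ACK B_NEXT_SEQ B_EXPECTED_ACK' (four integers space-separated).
After event 0: A_seq=0 A_ack=246 B_seq=246 B_ack=0
After event 1: A_seq=0 A_ack=393 B_seq=393 B_ack=0
After event 2: A_seq=0 A_ack=393 B_seq=589 B_ack=0
After event 3: A_seq=0 A_ack=393 B_seq=614 B_ack=0
After event 4: A_seq=13 A_ack=393 B_seq=614 B_ack=13
After event 5: A_seq=159 A_ack=393 B_seq=614 B_ack=159

Answer: 159 393 614 159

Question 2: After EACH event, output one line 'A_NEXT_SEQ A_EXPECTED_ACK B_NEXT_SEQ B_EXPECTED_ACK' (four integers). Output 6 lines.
0 246 246 0
0 393 393 0
0 393 589 0
0 393 614 0
13 393 614 13
159 393 614 159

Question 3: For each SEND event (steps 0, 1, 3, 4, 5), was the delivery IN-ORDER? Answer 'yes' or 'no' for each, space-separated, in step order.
Step 0: SEND seq=200 -> in-order
Step 1: SEND seq=246 -> in-order
Step 3: SEND seq=589 -> out-of-order
Step 4: SEND seq=0 -> in-order
Step 5: SEND seq=13 -> in-order

Answer: yes yes no yes yes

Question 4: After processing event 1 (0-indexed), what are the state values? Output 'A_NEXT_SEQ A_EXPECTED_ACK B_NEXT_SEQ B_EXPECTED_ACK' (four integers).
After event 0: A_seq=0 A_ack=246 B_seq=246 B_ack=0
After event 1: A_seq=0 A_ack=393 B_seq=393 B_ack=0

0 393 393 0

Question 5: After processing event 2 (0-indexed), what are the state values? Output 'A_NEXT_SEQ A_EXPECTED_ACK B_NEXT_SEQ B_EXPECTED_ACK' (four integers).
After event 0: A_seq=0 A_ack=246 B_seq=246 B_ack=0
After event 1: A_seq=0 A_ack=393 B_seq=393 B_ack=0
After event 2: A_seq=0 A_ack=393 B_seq=589 B_ack=0

0 393 589 0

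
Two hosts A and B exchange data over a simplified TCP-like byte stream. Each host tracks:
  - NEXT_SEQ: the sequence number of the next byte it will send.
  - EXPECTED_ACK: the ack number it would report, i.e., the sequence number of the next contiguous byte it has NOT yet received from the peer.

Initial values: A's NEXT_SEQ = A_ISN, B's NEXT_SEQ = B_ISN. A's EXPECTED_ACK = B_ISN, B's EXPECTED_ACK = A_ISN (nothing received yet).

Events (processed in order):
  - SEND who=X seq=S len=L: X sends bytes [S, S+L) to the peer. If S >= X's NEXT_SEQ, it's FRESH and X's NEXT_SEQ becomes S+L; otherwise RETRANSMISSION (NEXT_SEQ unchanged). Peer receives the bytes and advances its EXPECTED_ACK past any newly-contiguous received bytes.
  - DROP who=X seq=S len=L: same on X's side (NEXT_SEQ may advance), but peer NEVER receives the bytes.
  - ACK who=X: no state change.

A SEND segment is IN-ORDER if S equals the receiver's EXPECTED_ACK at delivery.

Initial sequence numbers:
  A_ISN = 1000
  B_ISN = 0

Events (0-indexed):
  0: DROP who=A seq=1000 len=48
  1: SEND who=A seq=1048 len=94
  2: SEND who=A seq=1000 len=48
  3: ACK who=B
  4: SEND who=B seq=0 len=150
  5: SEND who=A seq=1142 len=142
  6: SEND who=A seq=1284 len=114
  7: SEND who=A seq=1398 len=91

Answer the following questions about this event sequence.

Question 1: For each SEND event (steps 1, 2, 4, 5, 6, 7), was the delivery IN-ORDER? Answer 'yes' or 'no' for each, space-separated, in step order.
Answer: no yes yes yes yes yes

Derivation:
Step 1: SEND seq=1048 -> out-of-order
Step 2: SEND seq=1000 -> in-order
Step 4: SEND seq=0 -> in-order
Step 5: SEND seq=1142 -> in-order
Step 6: SEND seq=1284 -> in-order
Step 7: SEND seq=1398 -> in-order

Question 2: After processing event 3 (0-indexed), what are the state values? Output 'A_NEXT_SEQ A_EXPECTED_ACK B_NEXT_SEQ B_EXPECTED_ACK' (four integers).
After event 0: A_seq=1048 A_ack=0 B_seq=0 B_ack=1000
After event 1: A_seq=1142 A_ack=0 B_seq=0 B_ack=1000
After event 2: A_seq=1142 A_ack=0 B_seq=0 B_ack=1142
After event 3: A_seq=1142 A_ack=0 B_seq=0 B_ack=1142

1142 0 0 1142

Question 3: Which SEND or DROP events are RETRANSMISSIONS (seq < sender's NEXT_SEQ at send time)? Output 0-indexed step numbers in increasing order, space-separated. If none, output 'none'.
Step 0: DROP seq=1000 -> fresh
Step 1: SEND seq=1048 -> fresh
Step 2: SEND seq=1000 -> retransmit
Step 4: SEND seq=0 -> fresh
Step 5: SEND seq=1142 -> fresh
Step 6: SEND seq=1284 -> fresh
Step 7: SEND seq=1398 -> fresh

Answer: 2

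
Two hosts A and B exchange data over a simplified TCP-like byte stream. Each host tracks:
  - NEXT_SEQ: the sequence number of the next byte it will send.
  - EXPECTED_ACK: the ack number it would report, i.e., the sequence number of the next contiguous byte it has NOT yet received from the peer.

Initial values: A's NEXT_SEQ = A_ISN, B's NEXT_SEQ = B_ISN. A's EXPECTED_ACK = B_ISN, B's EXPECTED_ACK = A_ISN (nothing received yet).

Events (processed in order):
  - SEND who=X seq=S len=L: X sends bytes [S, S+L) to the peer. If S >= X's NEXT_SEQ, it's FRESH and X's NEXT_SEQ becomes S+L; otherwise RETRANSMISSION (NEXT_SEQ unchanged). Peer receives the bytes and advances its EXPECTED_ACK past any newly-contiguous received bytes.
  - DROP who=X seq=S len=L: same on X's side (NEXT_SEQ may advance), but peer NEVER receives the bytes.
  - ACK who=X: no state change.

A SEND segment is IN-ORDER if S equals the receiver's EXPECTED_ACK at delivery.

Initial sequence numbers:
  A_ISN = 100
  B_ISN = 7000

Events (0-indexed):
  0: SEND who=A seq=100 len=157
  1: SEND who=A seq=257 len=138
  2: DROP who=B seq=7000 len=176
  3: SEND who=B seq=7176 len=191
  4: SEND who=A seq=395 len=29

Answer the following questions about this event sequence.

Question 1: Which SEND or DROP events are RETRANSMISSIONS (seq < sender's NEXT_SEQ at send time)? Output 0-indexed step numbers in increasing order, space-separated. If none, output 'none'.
Answer: none

Derivation:
Step 0: SEND seq=100 -> fresh
Step 1: SEND seq=257 -> fresh
Step 2: DROP seq=7000 -> fresh
Step 3: SEND seq=7176 -> fresh
Step 4: SEND seq=395 -> fresh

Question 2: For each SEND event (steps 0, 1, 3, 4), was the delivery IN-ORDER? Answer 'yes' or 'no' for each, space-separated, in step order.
Answer: yes yes no yes

Derivation:
Step 0: SEND seq=100 -> in-order
Step 1: SEND seq=257 -> in-order
Step 3: SEND seq=7176 -> out-of-order
Step 4: SEND seq=395 -> in-order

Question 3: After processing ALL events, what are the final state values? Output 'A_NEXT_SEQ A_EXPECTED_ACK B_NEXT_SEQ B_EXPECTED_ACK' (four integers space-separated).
After event 0: A_seq=257 A_ack=7000 B_seq=7000 B_ack=257
After event 1: A_seq=395 A_ack=7000 B_seq=7000 B_ack=395
After event 2: A_seq=395 A_ack=7000 B_seq=7176 B_ack=395
After event 3: A_seq=395 A_ack=7000 B_seq=7367 B_ack=395
After event 4: A_seq=424 A_ack=7000 B_seq=7367 B_ack=424

Answer: 424 7000 7367 424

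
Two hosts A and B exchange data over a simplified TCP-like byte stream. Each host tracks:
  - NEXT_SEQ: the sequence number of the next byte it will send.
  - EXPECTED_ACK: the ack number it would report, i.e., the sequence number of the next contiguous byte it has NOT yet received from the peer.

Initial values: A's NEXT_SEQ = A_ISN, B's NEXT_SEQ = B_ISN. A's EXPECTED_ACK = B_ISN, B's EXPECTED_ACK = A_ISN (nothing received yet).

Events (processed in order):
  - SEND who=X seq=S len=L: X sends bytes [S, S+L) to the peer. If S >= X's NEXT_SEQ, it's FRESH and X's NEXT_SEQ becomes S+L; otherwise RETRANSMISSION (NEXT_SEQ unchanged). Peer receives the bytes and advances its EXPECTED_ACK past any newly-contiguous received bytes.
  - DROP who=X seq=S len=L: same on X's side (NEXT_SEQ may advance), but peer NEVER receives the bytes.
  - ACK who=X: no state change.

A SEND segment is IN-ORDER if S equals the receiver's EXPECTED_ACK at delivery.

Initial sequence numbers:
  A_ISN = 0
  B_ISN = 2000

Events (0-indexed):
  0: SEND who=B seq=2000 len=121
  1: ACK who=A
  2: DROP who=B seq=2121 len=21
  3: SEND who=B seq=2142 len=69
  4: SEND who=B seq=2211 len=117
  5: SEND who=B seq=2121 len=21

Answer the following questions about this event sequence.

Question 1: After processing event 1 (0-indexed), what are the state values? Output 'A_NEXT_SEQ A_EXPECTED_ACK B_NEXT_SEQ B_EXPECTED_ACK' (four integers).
After event 0: A_seq=0 A_ack=2121 B_seq=2121 B_ack=0
After event 1: A_seq=0 A_ack=2121 B_seq=2121 B_ack=0

0 2121 2121 0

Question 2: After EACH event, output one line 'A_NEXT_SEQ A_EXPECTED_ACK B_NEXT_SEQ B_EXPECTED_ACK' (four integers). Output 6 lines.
0 2121 2121 0
0 2121 2121 0
0 2121 2142 0
0 2121 2211 0
0 2121 2328 0
0 2328 2328 0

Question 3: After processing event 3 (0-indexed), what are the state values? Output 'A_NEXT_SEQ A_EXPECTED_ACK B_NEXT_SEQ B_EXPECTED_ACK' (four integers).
After event 0: A_seq=0 A_ack=2121 B_seq=2121 B_ack=0
After event 1: A_seq=0 A_ack=2121 B_seq=2121 B_ack=0
After event 2: A_seq=0 A_ack=2121 B_seq=2142 B_ack=0
After event 3: A_seq=0 A_ack=2121 B_seq=2211 B_ack=0

0 2121 2211 0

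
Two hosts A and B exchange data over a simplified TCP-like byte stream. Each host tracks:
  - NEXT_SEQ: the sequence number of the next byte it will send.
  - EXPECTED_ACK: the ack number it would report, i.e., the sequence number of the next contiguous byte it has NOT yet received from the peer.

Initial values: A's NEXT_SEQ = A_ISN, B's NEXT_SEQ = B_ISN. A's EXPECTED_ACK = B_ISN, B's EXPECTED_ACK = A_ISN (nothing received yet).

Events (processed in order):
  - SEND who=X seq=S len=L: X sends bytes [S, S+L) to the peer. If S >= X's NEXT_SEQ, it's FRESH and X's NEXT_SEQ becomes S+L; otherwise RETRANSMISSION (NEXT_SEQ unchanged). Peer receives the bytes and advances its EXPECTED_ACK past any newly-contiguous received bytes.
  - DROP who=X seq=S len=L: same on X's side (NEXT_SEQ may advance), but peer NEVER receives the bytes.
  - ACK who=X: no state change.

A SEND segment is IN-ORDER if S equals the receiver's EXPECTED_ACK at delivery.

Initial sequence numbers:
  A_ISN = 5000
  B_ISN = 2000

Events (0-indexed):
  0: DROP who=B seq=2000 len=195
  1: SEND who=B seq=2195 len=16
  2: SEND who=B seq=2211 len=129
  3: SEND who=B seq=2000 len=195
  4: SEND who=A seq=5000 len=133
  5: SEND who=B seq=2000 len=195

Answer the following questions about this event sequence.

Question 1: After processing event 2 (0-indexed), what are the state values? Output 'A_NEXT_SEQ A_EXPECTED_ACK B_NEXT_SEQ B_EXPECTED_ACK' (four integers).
After event 0: A_seq=5000 A_ack=2000 B_seq=2195 B_ack=5000
After event 1: A_seq=5000 A_ack=2000 B_seq=2211 B_ack=5000
After event 2: A_seq=5000 A_ack=2000 B_seq=2340 B_ack=5000

5000 2000 2340 5000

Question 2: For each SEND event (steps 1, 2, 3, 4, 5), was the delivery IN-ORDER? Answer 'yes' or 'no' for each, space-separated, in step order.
Answer: no no yes yes no

Derivation:
Step 1: SEND seq=2195 -> out-of-order
Step 2: SEND seq=2211 -> out-of-order
Step 3: SEND seq=2000 -> in-order
Step 4: SEND seq=5000 -> in-order
Step 5: SEND seq=2000 -> out-of-order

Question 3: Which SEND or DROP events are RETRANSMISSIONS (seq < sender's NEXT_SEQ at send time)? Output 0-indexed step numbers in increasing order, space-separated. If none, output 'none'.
Answer: 3 5

Derivation:
Step 0: DROP seq=2000 -> fresh
Step 1: SEND seq=2195 -> fresh
Step 2: SEND seq=2211 -> fresh
Step 3: SEND seq=2000 -> retransmit
Step 4: SEND seq=5000 -> fresh
Step 5: SEND seq=2000 -> retransmit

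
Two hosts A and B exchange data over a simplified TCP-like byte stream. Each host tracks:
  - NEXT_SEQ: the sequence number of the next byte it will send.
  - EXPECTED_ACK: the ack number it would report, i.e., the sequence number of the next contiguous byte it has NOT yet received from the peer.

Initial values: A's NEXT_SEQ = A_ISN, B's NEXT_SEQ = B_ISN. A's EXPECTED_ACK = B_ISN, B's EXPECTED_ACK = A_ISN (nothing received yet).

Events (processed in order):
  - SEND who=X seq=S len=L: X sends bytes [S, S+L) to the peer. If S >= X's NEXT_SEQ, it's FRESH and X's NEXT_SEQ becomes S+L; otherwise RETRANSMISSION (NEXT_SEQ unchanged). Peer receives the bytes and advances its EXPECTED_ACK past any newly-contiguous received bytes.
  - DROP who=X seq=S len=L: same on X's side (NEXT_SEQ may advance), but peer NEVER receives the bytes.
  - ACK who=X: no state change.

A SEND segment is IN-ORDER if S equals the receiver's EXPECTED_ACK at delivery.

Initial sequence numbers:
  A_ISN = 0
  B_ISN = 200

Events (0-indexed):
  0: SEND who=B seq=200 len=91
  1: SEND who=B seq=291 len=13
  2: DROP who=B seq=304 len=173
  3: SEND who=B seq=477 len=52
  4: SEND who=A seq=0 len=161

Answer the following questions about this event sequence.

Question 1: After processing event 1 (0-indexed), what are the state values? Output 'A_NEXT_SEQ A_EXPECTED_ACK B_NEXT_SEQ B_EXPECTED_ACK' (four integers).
After event 0: A_seq=0 A_ack=291 B_seq=291 B_ack=0
After event 1: A_seq=0 A_ack=304 B_seq=304 B_ack=0

0 304 304 0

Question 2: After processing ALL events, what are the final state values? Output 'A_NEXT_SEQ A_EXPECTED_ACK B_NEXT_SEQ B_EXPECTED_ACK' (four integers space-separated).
After event 0: A_seq=0 A_ack=291 B_seq=291 B_ack=0
After event 1: A_seq=0 A_ack=304 B_seq=304 B_ack=0
After event 2: A_seq=0 A_ack=304 B_seq=477 B_ack=0
After event 3: A_seq=0 A_ack=304 B_seq=529 B_ack=0
After event 4: A_seq=161 A_ack=304 B_seq=529 B_ack=161

Answer: 161 304 529 161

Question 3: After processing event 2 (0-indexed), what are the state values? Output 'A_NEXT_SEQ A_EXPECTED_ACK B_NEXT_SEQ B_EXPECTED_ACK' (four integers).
After event 0: A_seq=0 A_ack=291 B_seq=291 B_ack=0
After event 1: A_seq=0 A_ack=304 B_seq=304 B_ack=0
After event 2: A_seq=0 A_ack=304 B_seq=477 B_ack=0

0 304 477 0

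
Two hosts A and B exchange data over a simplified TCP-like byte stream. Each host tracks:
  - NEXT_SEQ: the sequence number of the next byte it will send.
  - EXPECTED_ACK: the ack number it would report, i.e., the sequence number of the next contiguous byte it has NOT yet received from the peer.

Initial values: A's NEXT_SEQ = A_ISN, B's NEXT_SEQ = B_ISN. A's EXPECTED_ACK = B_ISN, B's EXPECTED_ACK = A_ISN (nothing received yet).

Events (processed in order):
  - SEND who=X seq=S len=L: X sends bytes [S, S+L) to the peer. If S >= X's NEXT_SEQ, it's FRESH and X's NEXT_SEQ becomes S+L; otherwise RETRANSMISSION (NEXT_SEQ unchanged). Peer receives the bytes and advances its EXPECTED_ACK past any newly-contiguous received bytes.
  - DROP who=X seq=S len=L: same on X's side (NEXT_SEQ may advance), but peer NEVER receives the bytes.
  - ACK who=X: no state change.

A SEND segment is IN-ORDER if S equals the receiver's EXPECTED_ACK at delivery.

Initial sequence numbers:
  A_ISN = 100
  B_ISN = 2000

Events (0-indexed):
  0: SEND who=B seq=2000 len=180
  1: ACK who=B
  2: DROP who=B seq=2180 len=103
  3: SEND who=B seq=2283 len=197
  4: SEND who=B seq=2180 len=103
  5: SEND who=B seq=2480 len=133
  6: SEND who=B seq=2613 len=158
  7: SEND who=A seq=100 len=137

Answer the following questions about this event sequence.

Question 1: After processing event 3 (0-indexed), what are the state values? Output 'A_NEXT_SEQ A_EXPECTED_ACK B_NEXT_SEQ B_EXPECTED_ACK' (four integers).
After event 0: A_seq=100 A_ack=2180 B_seq=2180 B_ack=100
After event 1: A_seq=100 A_ack=2180 B_seq=2180 B_ack=100
After event 2: A_seq=100 A_ack=2180 B_seq=2283 B_ack=100
After event 3: A_seq=100 A_ack=2180 B_seq=2480 B_ack=100

100 2180 2480 100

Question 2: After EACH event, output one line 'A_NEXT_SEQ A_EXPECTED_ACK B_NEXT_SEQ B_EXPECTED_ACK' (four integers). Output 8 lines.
100 2180 2180 100
100 2180 2180 100
100 2180 2283 100
100 2180 2480 100
100 2480 2480 100
100 2613 2613 100
100 2771 2771 100
237 2771 2771 237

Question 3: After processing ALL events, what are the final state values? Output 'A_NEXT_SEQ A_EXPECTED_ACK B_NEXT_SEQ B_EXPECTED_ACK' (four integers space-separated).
Answer: 237 2771 2771 237

Derivation:
After event 0: A_seq=100 A_ack=2180 B_seq=2180 B_ack=100
After event 1: A_seq=100 A_ack=2180 B_seq=2180 B_ack=100
After event 2: A_seq=100 A_ack=2180 B_seq=2283 B_ack=100
After event 3: A_seq=100 A_ack=2180 B_seq=2480 B_ack=100
After event 4: A_seq=100 A_ack=2480 B_seq=2480 B_ack=100
After event 5: A_seq=100 A_ack=2613 B_seq=2613 B_ack=100
After event 6: A_seq=100 A_ack=2771 B_seq=2771 B_ack=100
After event 7: A_seq=237 A_ack=2771 B_seq=2771 B_ack=237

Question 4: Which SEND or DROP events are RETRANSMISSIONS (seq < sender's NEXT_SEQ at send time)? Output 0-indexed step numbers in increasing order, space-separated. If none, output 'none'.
Step 0: SEND seq=2000 -> fresh
Step 2: DROP seq=2180 -> fresh
Step 3: SEND seq=2283 -> fresh
Step 4: SEND seq=2180 -> retransmit
Step 5: SEND seq=2480 -> fresh
Step 6: SEND seq=2613 -> fresh
Step 7: SEND seq=100 -> fresh

Answer: 4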